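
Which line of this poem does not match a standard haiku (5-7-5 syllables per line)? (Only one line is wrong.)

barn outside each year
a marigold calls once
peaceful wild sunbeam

Line 2

Line 1: "barn outside each year": 1+2+1+1 = 5 ✓
Line 2: "a marigold calls once": 1+3+1+1 = 6 (expected 7)
Line 3: "peaceful wild sunbeam": 2+1+2 = 5 ✓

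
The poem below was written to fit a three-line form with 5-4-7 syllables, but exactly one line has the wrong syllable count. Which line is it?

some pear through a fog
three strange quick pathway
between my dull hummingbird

Line 2

Line 1: "some pear through a fog": 1+1+1+1+1 = 5 ✓
Line 2: "three strange quick pathway": 1+1+1+2 = 5 (expected 4)
Line 3: "between my dull hummingbird": 2+1+1+3 = 7 ✓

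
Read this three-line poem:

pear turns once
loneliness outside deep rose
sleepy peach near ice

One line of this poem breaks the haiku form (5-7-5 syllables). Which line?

Line 1: "pear turns once": 1+1+1 = 3 (expected 5)
Line 2: "loneliness outside deep rose": 3+2+1+1 = 7 ✓
Line 3: "sleepy peach near ice": 2+1+1+1 = 5 ✓

The first line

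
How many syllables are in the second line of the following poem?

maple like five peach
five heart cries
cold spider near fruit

3

The second line: "five heart cries": 1+1+1 = 3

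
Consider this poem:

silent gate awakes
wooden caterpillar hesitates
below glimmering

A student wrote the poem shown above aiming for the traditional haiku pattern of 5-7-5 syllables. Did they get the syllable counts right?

No

Line 1: "silent gate awakes": 2+1+2 = 5 ✓
Line 2: "wooden caterpillar hesitates": 2+4+3 = 9 (expected 7)
Line 3: "below glimmering": 2+3 = 5 ✓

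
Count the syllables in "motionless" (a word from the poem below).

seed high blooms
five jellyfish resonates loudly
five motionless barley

3

"motionless" has 3 syllables.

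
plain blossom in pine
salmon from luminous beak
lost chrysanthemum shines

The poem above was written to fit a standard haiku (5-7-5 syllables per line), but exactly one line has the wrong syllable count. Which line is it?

The third line

Line 1: plain(1) + blossom(2) + in(1) + pine(1) = 5 ✓
Line 2: salmon(2) + from(1) + luminous(3) + beak(1) = 7 ✓
Line 3: lost(1) + chrysanthemum(4) + shines(1) = 6 (expected 5)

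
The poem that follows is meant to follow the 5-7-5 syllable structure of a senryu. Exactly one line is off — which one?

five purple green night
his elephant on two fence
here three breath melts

Line 1: "five purple green night": 1+2+1+1 = 5 ✓
Line 2: "his elephant on two fence": 1+3+1+1+1 = 7 ✓
Line 3: "here three breath melts": 1+1+1+1 = 4 (expected 5)

The third line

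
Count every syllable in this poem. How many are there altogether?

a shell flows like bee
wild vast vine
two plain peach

Line 1: a (1), shell (1), flows (1), like (1), bee (1) → 5
Line 2: wild (1), vast (1), vine (1) → 3
Line 3: two (1), plain (1), peach (1) → 3
Total: 5 + 3 + 3 = 11

11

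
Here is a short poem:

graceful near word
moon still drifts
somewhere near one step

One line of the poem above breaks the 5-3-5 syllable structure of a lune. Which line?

Line 1

Line 1: graceful(2) + near(1) + word(1) = 4 (expected 5)
Line 2: moon(1) + still(1) + drifts(1) = 3 ✓
Line 3: somewhere(2) + near(1) + one(1) + step(1) = 5 ✓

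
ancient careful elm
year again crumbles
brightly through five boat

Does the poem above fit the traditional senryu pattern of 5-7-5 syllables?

Line 1: "ancient careful elm": 2+2+1 = 5 ✓
Line 2: "year again crumbles": 1+2+2 = 5 (expected 7)
Line 3: "brightly through five boat": 2+1+1+1 = 5 ✓

No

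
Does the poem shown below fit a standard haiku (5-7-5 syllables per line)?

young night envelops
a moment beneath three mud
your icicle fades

Line 1: "young night envelops": 1+1+3 = 5 ✓
Line 2: "a moment beneath three mud": 1+2+2+1+1 = 7 ✓
Line 3: "your icicle fades": 1+3+1 = 5 ✓

Yes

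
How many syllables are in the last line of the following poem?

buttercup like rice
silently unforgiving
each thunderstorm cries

The last line: "each thunderstorm cries": 1+3+1 = 5

5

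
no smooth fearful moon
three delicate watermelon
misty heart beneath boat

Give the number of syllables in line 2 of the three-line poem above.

8

Line 2: three(1) + delicate(3) + watermelon(4) = 8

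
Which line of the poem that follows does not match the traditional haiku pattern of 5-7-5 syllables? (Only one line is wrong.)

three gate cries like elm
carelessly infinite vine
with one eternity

Line 3

Line 1: three(1) + gate(1) + cries(1) + like(1) + elm(1) = 5 ✓
Line 2: carelessly(3) + infinite(3) + vine(1) = 7 ✓
Line 3: with(1) + one(1) + eternity(4) = 6 (expected 5)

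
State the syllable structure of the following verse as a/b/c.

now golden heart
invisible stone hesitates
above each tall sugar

Line 1: now (1), golden (2), heart (1) → 4
Line 2: invisible (4), stone (1), hesitates (3) → 8
Line 3: above (2), each (1), tall (1), sugar (2) → 6

4/8/6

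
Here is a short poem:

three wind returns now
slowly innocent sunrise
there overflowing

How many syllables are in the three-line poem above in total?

17

Line 1: three (1), wind (1), returns (2), now (1) → 5
Line 2: slowly (2), innocent (3), sunrise (2) → 7
Line 3: there (1), overflowing (4) → 5
Total: 5 + 7 + 5 = 17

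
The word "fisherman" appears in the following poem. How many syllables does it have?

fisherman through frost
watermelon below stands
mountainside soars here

3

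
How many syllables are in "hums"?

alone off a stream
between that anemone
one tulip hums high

1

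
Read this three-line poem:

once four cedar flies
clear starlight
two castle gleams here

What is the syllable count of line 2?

Line 2: "clear starlight": 1+2 = 3

3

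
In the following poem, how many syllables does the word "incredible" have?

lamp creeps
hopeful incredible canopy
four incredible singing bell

4

"incredible" has 4 syllables.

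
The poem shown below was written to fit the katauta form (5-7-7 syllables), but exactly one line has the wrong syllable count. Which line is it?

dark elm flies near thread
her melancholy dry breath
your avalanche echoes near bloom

The third line

Line 1: "dark elm flies near thread": 1+1+1+1+1 = 5 ✓
Line 2: "her melancholy dry breath": 1+4+1+1 = 7 ✓
Line 3: "your avalanche echoes near bloom": 1+3+2+1+1 = 8 (expected 7)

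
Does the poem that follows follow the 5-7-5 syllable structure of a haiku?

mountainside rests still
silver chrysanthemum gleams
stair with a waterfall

Line 1: mountainside (3), rests (1), still (1) → 5 ✓
Line 2: silver (2), chrysanthemum (4), gleams (1) → 7 ✓
Line 3: stair (1), with (1), a (1), waterfall (3) → 6 (expected 5)

No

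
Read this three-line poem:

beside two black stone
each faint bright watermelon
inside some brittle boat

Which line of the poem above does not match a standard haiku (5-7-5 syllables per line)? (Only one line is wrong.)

Line 1: beside (2), two (1), black (1), stone (1) → 5 ✓
Line 2: each (1), faint (1), bright (1), watermelon (4) → 7 ✓
Line 3: inside (2), some (1), brittle (2), boat (1) → 6 (expected 5)

The third line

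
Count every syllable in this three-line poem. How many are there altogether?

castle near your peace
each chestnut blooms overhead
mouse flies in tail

Line 1: castle (2), near (1), your (1), peace (1) → 5
Line 2: each (1), chestnut (2), blooms (1), overhead (3) → 7
Line 3: mouse (1), flies (1), in (1), tail (1) → 4
Total: 5 + 7 + 4 = 16

16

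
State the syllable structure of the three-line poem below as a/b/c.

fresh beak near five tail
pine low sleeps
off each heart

Line 1: fresh(1) + beak(1) + near(1) + five(1) + tail(1) = 5
Line 2: pine(1) + low(1) + sleeps(1) = 3
Line 3: off(1) + each(1) + heart(1) = 3

5/3/3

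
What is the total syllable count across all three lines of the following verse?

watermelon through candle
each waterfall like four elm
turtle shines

17

Line 1: watermelon(4) + through(1) + candle(2) = 7
Line 2: each(1) + waterfall(3) + like(1) + four(1) + elm(1) = 7
Line 3: turtle(2) + shines(1) = 3
Total: 7 + 7 + 3 = 17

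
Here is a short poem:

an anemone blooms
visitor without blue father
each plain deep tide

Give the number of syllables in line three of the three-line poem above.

4

Line three: "each plain deep tide": 1+1+1+1 = 4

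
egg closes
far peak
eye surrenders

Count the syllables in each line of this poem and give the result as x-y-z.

Line 1: egg (1), closes (2) → 3
Line 2: far (1), peak (1) → 2
Line 3: eye (1), surrenders (3) → 4

3-2-4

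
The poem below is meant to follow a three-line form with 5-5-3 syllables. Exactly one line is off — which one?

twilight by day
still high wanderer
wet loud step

Line 1: "twilight by day": 2+1+1 = 4 (expected 5)
Line 2: "still high wanderer": 1+1+3 = 5 ✓
Line 3: "wet loud step": 1+1+1 = 3 ✓

The first line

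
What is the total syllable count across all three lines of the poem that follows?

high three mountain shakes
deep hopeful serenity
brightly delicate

Line 1: high (1), three (1), mountain (2), shakes (1) → 5
Line 2: deep (1), hopeful (2), serenity (4) → 7
Line 3: brightly (2), delicate (3) → 5
Total: 5 + 7 + 5 = 17

17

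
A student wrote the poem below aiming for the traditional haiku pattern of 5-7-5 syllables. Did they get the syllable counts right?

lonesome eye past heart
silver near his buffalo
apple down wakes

Line 1: "lonesome eye past heart": 2+1+1+1 = 5 ✓
Line 2: "silver near his buffalo": 2+1+1+3 = 7 ✓
Line 3: "apple down wakes": 2+1+1 = 4 (expected 5)

No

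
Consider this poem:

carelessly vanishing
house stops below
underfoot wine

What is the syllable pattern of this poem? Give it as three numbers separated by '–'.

Line 1: carelessly (3), vanishing (3) → 6
Line 2: house (1), stops (1), below (2) → 4
Line 3: underfoot (3), wine (1) → 4

6–4–4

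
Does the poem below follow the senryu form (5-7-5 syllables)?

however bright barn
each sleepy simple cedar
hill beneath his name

Line 1: "however bright barn": 3+1+1 = 5 ✓
Line 2: "each sleepy simple cedar": 1+2+2+2 = 7 ✓
Line 3: "hill beneath his name": 1+2+1+1 = 5 ✓

Yes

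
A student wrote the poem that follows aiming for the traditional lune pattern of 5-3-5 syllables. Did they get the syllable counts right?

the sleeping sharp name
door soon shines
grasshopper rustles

Yes

Line 1: "the sleeping sharp name": 1+2+1+1 = 5 ✓
Line 2: "door soon shines": 1+1+1 = 3 ✓
Line 3: "grasshopper rustles": 3+2 = 5 ✓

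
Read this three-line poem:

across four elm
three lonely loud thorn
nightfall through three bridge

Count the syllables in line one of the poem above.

4

Line one: across (2), four (1), elm (1) → 4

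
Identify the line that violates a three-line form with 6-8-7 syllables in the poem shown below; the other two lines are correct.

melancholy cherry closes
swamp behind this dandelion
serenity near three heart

Line 1: "melancholy cherry closes": 4+2+2 = 8 (expected 6)
Line 2: "swamp behind this dandelion": 1+2+1+4 = 8 ✓
Line 3: "serenity near three heart": 4+1+1+1 = 7 ✓

Line 1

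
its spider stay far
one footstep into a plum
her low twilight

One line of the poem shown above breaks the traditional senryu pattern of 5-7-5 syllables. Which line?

Line 3

Line 1: its(1) + spider(2) + stay(1) + far(1) = 5 ✓
Line 2: one(1) + footstep(2) + into(2) + a(1) + plum(1) = 7 ✓
Line 3: her(1) + low(1) + twilight(2) = 4 (expected 5)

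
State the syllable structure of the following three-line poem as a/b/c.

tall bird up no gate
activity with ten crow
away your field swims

5/7/5

Line 1: tall(1) + bird(1) + up(1) + no(1) + gate(1) = 5
Line 2: activity(4) + with(1) + ten(1) + crow(1) = 7
Line 3: away(2) + your(1) + field(1) + swims(1) = 5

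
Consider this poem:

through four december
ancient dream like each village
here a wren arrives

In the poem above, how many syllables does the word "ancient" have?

"ancient" has 2 syllables.

2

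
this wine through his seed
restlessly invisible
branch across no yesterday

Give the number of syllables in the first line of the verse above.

The first line: "this wine through his seed": 1+1+1+1+1 = 5

5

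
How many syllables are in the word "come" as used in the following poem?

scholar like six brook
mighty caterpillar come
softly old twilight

1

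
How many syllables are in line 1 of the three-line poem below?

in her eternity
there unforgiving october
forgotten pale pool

Line 1: in (1), her (1), eternity (4) → 6

6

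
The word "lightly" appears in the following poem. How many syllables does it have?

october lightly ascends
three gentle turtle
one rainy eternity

2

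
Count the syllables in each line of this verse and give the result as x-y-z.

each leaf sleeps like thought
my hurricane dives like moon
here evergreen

Line 1: "each leaf sleeps like thought": 1+1+1+1+1 = 5
Line 2: "my hurricane dives like moon": 1+3+1+1+1 = 7
Line 3: "here evergreen": 1+3 = 4

5-7-4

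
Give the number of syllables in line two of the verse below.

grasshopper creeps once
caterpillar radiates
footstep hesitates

Line two: "caterpillar radiates": 4+3 = 7

7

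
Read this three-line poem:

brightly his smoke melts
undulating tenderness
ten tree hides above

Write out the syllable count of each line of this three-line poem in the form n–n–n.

5–7–5

Line 1: brightly (2), his (1), smoke (1), melts (1) → 5
Line 2: undulating (4), tenderness (3) → 7
Line 3: ten (1), tree (1), hides (1), above (2) → 5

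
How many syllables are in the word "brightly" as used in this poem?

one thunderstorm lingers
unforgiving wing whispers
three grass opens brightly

2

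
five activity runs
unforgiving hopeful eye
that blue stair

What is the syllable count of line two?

7

Line two: unforgiving(4) + hopeful(2) + eye(1) = 7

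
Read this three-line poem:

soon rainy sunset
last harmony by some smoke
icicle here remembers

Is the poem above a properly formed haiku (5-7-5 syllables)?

Line 1: soon(1) + rainy(2) + sunset(2) = 5 ✓
Line 2: last(1) + harmony(3) + by(1) + some(1) + smoke(1) = 7 ✓
Line 3: icicle(3) + here(1) + remembers(3) = 7 (expected 5)

No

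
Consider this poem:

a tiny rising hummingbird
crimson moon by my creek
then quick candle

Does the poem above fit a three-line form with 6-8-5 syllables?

No

Line 1: a(1) + tiny(2) + rising(2) + hummingbird(3) = 8 (expected 6)
Line 2: crimson(2) + moon(1) + by(1) + my(1) + creek(1) = 6 (expected 8)
Line 3: then(1) + quick(1) + candle(2) = 4 (expected 5)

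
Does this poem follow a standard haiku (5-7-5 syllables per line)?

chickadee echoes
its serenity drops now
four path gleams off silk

Line 1: "chickadee echoes": 3+2 = 5 ✓
Line 2: "its serenity drops now": 1+4+1+1 = 7 ✓
Line 3: "four path gleams off silk": 1+1+1+1+1 = 5 ✓

Yes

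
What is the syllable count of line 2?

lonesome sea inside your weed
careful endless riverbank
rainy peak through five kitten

7

Line 2: careful (2), endless (2), riverbank (3) → 7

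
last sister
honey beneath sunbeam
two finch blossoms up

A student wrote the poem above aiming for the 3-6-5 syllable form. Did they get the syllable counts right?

Line 1: last(1) + sister(2) = 3 ✓
Line 2: honey(2) + beneath(2) + sunbeam(2) = 6 ✓
Line 3: two(1) + finch(1) + blossoms(2) + up(1) = 5 ✓

Yes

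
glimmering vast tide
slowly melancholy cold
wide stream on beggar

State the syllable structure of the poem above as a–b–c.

5–7–5

Line 1: glimmering(3) + vast(1) + tide(1) = 5
Line 2: slowly(2) + melancholy(4) + cold(1) = 7
Line 3: wide(1) + stream(1) + on(1) + beggar(2) = 5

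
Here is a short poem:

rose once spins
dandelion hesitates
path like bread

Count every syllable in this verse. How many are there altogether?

13

Line 1: rose(1) + once(1) + spins(1) = 3
Line 2: dandelion(4) + hesitates(3) = 7
Line 3: path(1) + like(1) + bread(1) = 3
Total: 3 + 7 + 3 = 13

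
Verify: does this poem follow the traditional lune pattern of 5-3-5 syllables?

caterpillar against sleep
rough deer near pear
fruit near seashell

No

Line 1: "caterpillar against sleep": 4+2+1 = 7 (expected 5)
Line 2: "rough deer near pear": 1+1+1+1 = 4 (expected 3)
Line 3: "fruit near seashell": 1+1+2 = 4 (expected 5)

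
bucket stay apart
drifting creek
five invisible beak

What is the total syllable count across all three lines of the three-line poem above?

14

Line 1: "bucket stay apart": 2+1+2 = 5
Line 2: "drifting creek": 2+1 = 3
Line 3: "five invisible beak": 1+4+1 = 6
Total: 5 + 3 + 6 = 14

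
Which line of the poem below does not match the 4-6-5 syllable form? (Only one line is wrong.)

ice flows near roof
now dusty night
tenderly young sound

The second line

Line 1: ice(1) + flows(1) + near(1) + roof(1) = 4 ✓
Line 2: now(1) + dusty(2) + night(1) = 4 (expected 6)
Line 3: tenderly(3) + young(1) + sound(1) = 5 ✓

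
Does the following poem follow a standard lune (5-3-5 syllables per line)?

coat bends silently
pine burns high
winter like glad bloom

Yes

Line 1: coat(1) + bends(1) + silently(3) = 5 ✓
Line 2: pine(1) + burns(1) + high(1) = 3 ✓
Line 3: winter(2) + like(1) + glad(1) + bloom(1) = 5 ✓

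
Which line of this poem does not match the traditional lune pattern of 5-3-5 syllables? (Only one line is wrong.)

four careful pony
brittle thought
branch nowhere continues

Line 3

Line 1: "four careful pony": 1+2+2 = 5 ✓
Line 2: "brittle thought": 2+1 = 3 ✓
Line 3: "branch nowhere continues": 1+2+3 = 6 (expected 5)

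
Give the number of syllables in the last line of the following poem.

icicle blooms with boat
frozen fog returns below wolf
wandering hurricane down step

8

The last line: wandering(3) + hurricane(3) + down(1) + step(1) = 8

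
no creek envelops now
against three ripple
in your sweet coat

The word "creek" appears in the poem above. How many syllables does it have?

1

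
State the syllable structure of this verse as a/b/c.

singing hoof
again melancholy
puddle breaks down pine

3/6/5

Line 1: singing(2) + hoof(1) = 3
Line 2: again(2) + melancholy(4) = 6
Line 3: puddle(2) + breaks(1) + down(1) + pine(1) = 5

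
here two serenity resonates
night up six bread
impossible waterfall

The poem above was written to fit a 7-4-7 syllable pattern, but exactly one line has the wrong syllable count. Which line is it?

Line 1

Line 1: "here two serenity resonates": 1+1+4+3 = 9 (expected 7)
Line 2: "night up six bread": 1+1+1+1 = 4 ✓
Line 3: "impossible waterfall": 4+3 = 7 ✓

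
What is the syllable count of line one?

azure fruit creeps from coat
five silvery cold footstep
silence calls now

Line one: azure (2), fruit (1), creeps (1), from (1), coat (1) → 6

6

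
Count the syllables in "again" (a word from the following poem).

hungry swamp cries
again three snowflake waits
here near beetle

2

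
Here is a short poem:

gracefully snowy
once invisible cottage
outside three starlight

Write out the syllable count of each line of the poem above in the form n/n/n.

Line 1: gracefully (3), snowy (2) → 5
Line 2: once (1), invisible (4), cottage (2) → 7
Line 3: outside (2), three (1), starlight (2) → 5

5/7/5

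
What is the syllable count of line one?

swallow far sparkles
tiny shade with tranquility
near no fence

5

Line one: swallow(2) + far(1) + sparkles(2) = 5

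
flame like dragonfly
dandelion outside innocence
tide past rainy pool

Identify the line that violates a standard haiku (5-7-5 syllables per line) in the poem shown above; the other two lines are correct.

Line 1: flame (1), like (1), dragonfly (3) → 5 ✓
Line 2: dandelion (4), outside (2), innocence (3) → 9 (expected 7)
Line 3: tide (1), past (1), rainy (2), pool (1) → 5 ✓

Line 2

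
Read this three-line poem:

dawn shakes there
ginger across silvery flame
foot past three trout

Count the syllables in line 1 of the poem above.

3

Line 1: "dawn shakes there": 1+1+1 = 3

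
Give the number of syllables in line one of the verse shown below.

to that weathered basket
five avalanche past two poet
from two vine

Line one: "to that weathered basket": 1+1+2+2 = 6

6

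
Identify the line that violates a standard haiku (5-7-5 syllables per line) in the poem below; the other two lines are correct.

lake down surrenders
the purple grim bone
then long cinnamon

Line 2

Line 1: lake(1) + down(1) + surrenders(3) = 5 ✓
Line 2: the(1) + purple(2) + grim(1) + bone(1) = 5 (expected 7)
Line 3: then(1) + long(1) + cinnamon(3) = 5 ✓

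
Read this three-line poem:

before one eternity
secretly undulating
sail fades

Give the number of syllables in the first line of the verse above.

The first line: before (2), one (1), eternity (4) → 7

7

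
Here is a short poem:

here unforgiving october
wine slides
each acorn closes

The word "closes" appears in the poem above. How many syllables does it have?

2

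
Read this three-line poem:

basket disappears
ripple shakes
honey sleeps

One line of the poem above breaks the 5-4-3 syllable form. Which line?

The second line

Line 1: "basket disappears": 2+3 = 5 ✓
Line 2: "ripple shakes": 2+1 = 3 (expected 4)
Line 3: "honey sleeps": 2+1 = 3 ✓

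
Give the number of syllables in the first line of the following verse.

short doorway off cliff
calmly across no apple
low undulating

The first line: "short doorway off cliff": 1+2+1+1 = 5

5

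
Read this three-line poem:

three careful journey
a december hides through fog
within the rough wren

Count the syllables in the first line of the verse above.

The first line: three (1), careful (2), journey (2) → 5

5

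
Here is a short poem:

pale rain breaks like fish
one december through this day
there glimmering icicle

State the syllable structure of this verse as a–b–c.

5–7–7

Line 1: "pale rain breaks like fish": 1+1+1+1+1 = 5
Line 2: "one december through this day": 1+3+1+1+1 = 7
Line 3: "there glimmering icicle": 1+3+3 = 7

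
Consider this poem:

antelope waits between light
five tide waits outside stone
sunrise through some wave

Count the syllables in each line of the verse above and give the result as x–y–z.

7–6–5

Line 1: antelope(3) + waits(1) + between(2) + light(1) = 7
Line 2: five(1) + tide(1) + waits(1) + outside(2) + stone(1) = 6
Line 3: sunrise(2) + through(1) + some(1) + wave(1) = 5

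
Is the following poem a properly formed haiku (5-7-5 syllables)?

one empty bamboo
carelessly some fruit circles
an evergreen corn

Yes

Line 1: one(1) + empty(2) + bamboo(2) = 5 ✓
Line 2: carelessly(3) + some(1) + fruit(1) + circles(2) = 7 ✓
Line 3: an(1) + evergreen(3) + corn(1) = 5 ✓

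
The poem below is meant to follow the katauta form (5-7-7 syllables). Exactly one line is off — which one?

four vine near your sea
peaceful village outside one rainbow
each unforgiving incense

The second line

Line 1: four(1) + vine(1) + near(1) + your(1) + sea(1) = 5 ✓
Line 2: peaceful(2) + village(2) + outside(2) + one(1) + rainbow(2) = 9 (expected 7)
Line 3: each(1) + unforgiving(4) + incense(2) = 7 ✓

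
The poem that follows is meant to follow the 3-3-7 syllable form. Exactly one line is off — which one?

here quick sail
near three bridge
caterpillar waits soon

The third line

Line 1: here (1), quick (1), sail (1) → 3 ✓
Line 2: near (1), three (1), bridge (1) → 3 ✓
Line 3: caterpillar (4), waits (1), soon (1) → 6 (expected 7)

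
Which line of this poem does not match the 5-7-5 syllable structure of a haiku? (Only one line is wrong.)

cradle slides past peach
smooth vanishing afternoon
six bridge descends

Line 3

Line 1: cradle (2), slides (1), past (1), peach (1) → 5 ✓
Line 2: smooth (1), vanishing (3), afternoon (3) → 7 ✓
Line 3: six (1), bridge (1), descends (2) → 4 (expected 5)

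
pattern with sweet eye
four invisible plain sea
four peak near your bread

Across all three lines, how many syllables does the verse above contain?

Line 1: pattern (2), with (1), sweet (1), eye (1) → 5
Line 2: four (1), invisible (4), plain (1), sea (1) → 7
Line 3: four (1), peak (1), near (1), your (1), bread (1) → 5
Total: 5 + 7 + 5 = 17

17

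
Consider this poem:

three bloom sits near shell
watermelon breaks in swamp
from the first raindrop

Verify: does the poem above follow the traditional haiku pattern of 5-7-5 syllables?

Yes

Line 1: "three bloom sits near shell": 1+1+1+1+1 = 5 ✓
Line 2: "watermelon breaks in swamp": 4+1+1+1 = 7 ✓
Line 3: "from the first raindrop": 1+1+1+2 = 5 ✓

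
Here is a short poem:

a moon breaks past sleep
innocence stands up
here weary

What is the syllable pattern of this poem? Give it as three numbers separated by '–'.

5–5–3

Line 1: a(1) + moon(1) + breaks(1) + past(1) + sleep(1) = 5
Line 2: innocence(3) + stands(1) + up(1) = 5
Line 3: here(1) + weary(2) = 3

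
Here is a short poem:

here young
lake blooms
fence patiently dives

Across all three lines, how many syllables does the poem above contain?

Line 1: here(1) + young(1) = 2
Line 2: lake(1) + blooms(1) = 2
Line 3: fence(1) + patiently(3) + dives(1) = 5
Total: 2 + 2 + 5 = 9

9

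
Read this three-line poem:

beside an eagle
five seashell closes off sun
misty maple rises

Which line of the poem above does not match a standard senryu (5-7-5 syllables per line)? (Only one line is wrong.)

Line 3

Line 1: beside (2), an (1), eagle (2) → 5 ✓
Line 2: five (1), seashell (2), closes (2), off (1), sun (1) → 7 ✓
Line 3: misty (2), maple (2), rises (2) → 6 (expected 5)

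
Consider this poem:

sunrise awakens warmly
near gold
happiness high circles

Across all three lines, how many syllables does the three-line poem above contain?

15

Line 1: sunrise(2) + awakens(3) + warmly(2) = 7
Line 2: near(1) + gold(1) = 2
Line 3: happiness(3) + high(1) + circles(2) = 6
Total: 7 + 2 + 6 = 15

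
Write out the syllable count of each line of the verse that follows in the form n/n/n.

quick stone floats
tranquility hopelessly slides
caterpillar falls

3/8/5

Line 1: quick (1), stone (1), floats (1) → 3
Line 2: tranquility (4), hopelessly (3), slides (1) → 8
Line 3: caterpillar (4), falls (1) → 5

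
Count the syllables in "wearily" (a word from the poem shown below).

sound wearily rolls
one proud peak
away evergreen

3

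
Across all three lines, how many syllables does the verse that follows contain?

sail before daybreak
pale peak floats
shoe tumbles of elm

13

Line 1: sail(1) + before(2) + daybreak(2) = 5
Line 2: pale(1) + peak(1) + floats(1) = 3
Line 3: shoe(1) + tumbles(2) + of(1) + elm(1) = 5
Total: 5 + 3 + 5 = 13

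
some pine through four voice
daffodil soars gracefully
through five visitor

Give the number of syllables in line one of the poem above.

5

Line one: some(1) + pine(1) + through(1) + four(1) + voice(1) = 5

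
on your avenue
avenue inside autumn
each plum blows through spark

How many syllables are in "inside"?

"inside" has 2 syllables.

2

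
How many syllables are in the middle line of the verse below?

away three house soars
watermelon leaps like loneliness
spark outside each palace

9

The middle line: watermelon (4), leaps (1), like (1), loneliness (3) → 9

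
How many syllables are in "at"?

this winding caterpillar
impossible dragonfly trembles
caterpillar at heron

"at" has 1 syllable.

1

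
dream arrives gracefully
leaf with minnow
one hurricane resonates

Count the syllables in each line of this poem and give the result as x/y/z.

6/4/7

Line 1: dream (1), arrives (2), gracefully (3) → 6
Line 2: leaf (1), with (1), minnow (2) → 4
Line 3: one (1), hurricane (3), resonates (3) → 7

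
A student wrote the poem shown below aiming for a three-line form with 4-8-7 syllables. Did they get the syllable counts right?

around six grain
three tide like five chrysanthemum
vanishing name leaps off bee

Line 1: around(2) + six(1) + grain(1) = 4 ✓
Line 2: three(1) + tide(1) + like(1) + five(1) + chrysanthemum(4) = 8 ✓
Line 3: vanishing(3) + name(1) + leaps(1) + off(1) + bee(1) = 7 ✓

Yes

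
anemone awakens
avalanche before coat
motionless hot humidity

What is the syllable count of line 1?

Line 1: "anemone awakens": 4+3 = 7

7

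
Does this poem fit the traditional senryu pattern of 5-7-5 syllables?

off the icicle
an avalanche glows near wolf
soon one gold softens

Yes

Line 1: off(1) + the(1) + icicle(3) = 5 ✓
Line 2: an(1) + avalanche(3) + glows(1) + near(1) + wolf(1) = 7 ✓
Line 3: soon(1) + one(1) + gold(1) + softens(2) = 5 ✓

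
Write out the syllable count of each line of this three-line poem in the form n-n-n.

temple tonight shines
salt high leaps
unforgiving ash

5-3-5

Line 1: temple(2) + tonight(2) + shines(1) = 5
Line 2: salt(1) + high(1) + leaps(1) = 3
Line 3: unforgiving(4) + ash(1) = 5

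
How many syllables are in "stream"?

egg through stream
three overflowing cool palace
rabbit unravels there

"stream" has 1 syllable.

1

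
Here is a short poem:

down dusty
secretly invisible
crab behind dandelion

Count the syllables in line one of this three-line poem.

3

Line one: down(1) + dusty(2) = 3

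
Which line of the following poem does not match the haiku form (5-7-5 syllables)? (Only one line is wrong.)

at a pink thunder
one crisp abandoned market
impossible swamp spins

Line 1: "at a pink thunder": 1+1+1+2 = 5 ✓
Line 2: "one crisp abandoned market": 1+1+3+2 = 7 ✓
Line 3: "impossible swamp spins": 4+1+1 = 6 (expected 5)

The third line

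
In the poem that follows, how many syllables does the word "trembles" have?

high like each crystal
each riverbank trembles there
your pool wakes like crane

2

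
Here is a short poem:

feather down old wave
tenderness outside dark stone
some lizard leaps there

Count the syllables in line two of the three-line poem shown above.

7

Line two: "tenderness outside dark stone": 3+2+1+1 = 7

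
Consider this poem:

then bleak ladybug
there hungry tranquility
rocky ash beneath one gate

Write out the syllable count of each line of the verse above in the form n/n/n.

5/7/7

Line 1: then(1) + bleak(1) + ladybug(3) = 5
Line 2: there(1) + hungry(2) + tranquility(4) = 7
Line 3: rocky(2) + ash(1) + beneath(2) + one(1) + gate(1) = 7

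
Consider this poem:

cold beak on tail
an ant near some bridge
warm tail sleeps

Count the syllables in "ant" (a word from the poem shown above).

1

"ant" has 1 syllable.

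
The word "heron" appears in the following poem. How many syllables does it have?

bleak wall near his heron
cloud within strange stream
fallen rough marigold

"heron" has 2 syllables.

2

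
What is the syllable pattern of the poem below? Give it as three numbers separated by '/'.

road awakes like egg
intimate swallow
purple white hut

5/5/4

Line 1: road(1) + awakes(2) + like(1) + egg(1) = 5
Line 2: intimate(3) + swallow(2) = 5
Line 3: purple(2) + white(1) + hut(1) = 4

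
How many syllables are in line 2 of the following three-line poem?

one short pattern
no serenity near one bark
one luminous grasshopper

8

Line 2: no(1) + serenity(4) + near(1) + one(1) + bark(1) = 8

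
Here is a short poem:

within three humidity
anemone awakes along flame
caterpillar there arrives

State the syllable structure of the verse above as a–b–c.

Line 1: within(2) + three(1) + humidity(4) = 7
Line 2: anemone(4) + awakes(2) + along(2) + flame(1) = 9
Line 3: caterpillar(4) + there(1) + arrives(2) = 7

7–9–7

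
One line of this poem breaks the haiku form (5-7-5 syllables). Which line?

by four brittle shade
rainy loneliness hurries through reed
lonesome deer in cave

Line 1: by (1), four (1), brittle (2), shade (1) → 5 ✓
Line 2: rainy (2), loneliness (3), hurries (2), through (1), reed (1) → 9 (expected 7)
Line 3: lonesome (2), deer (1), in (1), cave (1) → 5 ✓

Line 2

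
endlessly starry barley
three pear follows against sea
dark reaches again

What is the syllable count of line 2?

7

Line 2: three(1) + pear(1) + follows(2) + against(2) + sea(1) = 7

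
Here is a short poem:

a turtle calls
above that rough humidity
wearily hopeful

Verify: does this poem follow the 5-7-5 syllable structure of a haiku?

Line 1: a (1), turtle (2), calls (1) → 4 (expected 5)
Line 2: above (2), that (1), rough (1), humidity (4) → 8 (expected 7)
Line 3: wearily (3), hopeful (2) → 5 ✓

No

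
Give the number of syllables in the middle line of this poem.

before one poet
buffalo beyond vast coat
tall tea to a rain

The middle line: buffalo (3), beyond (2), vast (1), coat (1) → 7

7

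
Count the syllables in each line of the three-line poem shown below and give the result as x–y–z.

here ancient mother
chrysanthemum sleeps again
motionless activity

Line 1: here(1) + ancient(2) + mother(2) = 5
Line 2: chrysanthemum(4) + sleeps(1) + again(2) = 7
Line 3: motionless(3) + activity(4) = 7

5–7–7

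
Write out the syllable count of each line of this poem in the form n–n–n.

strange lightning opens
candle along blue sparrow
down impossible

Line 1: strange(1) + lightning(2) + opens(2) = 5
Line 2: candle(2) + along(2) + blue(1) + sparrow(2) = 7
Line 3: down(1) + impossible(4) = 5

5–7–5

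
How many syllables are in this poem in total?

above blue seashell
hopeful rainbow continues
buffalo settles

Line 1: above(2) + blue(1) + seashell(2) = 5
Line 2: hopeful(2) + rainbow(2) + continues(3) = 7
Line 3: buffalo(3) + settles(2) = 5
Total: 5 + 7 + 5 = 17

17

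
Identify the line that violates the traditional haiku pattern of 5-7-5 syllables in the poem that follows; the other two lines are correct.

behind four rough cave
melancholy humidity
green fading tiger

Line 1: behind (2), four (1), rough (1), cave (1) → 5 ✓
Line 2: melancholy (4), humidity (4) → 8 (expected 7)
Line 3: green (1), fading (2), tiger (2) → 5 ✓

Line 2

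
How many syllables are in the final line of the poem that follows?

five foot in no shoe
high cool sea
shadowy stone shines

The final line: shadowy(3) + stone(1) + shines(1) = 5

5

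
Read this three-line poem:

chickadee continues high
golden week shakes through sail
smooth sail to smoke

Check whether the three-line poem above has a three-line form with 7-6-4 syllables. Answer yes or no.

Line 1: chickadee(3) + continues(3) + high(1) = 7 ✓
Line 2: golden(2) + week(1) + shakes(1) + through(1) + sail(1) = 6 ✓
Line 3: smooth(1) + sail(1) + to(1) + smoke(1) = 4 ✓

Yes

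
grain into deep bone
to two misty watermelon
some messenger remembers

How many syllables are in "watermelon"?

"watermelon" has 4 syllables.

4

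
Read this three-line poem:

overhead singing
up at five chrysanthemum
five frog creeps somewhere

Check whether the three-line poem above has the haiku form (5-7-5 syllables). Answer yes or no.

Line 1: overhead (3), singing (2) → 5 ✓
Line 2: up (1), at (1), five (1), chrysanthemum (4) → 7 ✓
Line 3: five (1), frog (1), creeps (1), somewhere (2) → 5 ✓

Yes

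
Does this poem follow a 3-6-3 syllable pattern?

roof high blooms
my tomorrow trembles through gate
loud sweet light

No

Line 1: roof(1) + high(1) + blooms(1) = 3 ✓
Line 2: my(1) + tomorrow(3) + trembles(2) + through(1) + gate(1) = 8 (expected 6)
Line 3: loud(1) + sweet(1) + light(1) = 3 ✓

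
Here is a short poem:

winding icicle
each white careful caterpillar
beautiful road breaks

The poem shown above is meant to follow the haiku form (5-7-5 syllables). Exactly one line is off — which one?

Line 1: "winding icicle": 2+3 = 5 ✓
Line 2: "each white careful caterpillar": 1+1+2+4 = 8 (expected 7)
Line 3: "beautiful road breaks": 3+1+1 = 5 ✓

Line 2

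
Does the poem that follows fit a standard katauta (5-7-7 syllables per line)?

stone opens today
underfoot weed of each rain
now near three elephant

No

Line 1: "stone opens today": 1+2+2 = 5 ✓
Line 2: "underfoot weed of each rain": 3+1+1+1+1 = 7 ✓
Line 3: "now near three elephant": 1+1+1+3 = 6 (expected 7)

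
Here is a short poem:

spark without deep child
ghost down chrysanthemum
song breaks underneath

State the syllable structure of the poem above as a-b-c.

Line 1: spark(1) + without(2) + deep(1) + child(1) = 5
Line 2: ghost(1) + down(1) + chrysanthemum(4) = 6
Line 3: song(1) + breaks(1) + underneath(3) = 5

5-6-5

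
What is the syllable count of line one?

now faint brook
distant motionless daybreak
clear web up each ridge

Line one: "now faint brook": 1+1+1 = 3

3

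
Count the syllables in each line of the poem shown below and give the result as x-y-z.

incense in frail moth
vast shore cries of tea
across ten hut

5-5-4

Line 1: incense (2), in (1), frail (1), moth (1) → 5
Line 2: vast (1), shore (1), cries (1), of (1), tea (1) → 5
Line 3: across (2), ten (1), hut (1) → 4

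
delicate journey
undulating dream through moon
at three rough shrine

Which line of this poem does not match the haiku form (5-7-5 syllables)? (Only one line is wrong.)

Line 3

Line 1: delicate(3) + journey(2) = 5 ✓
Line 2: undulating(4) + dream(1) + through(1) + moon(1) = 7 ✓
Line 3: at(1) + three(1) + rough(1) + shrine(1) = 4 (expected 5)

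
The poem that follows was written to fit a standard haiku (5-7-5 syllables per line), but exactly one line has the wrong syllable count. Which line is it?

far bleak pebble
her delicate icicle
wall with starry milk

Line 1

Line 1: "far bleak pebble": 1+1+2 = 4 (expected 5)
Line 2: "her delicate icicle": 1+3+3 = 7 ✓
Line 3: "wall with starry milk": 1+1+2+1 = 5 ✓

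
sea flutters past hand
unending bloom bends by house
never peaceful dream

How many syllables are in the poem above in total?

17

Line 1: sea (1), flutters (2), past (1), hand (1) → 5
Line 2: unending (3), bloom (1), bends (1), by (1), house (1) → 7
Line 3: never (2), peaceful (2), dream (1) → 5
Total: 5 + 7 + 5 = 17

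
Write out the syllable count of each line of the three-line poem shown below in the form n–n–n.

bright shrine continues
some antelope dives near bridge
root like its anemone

Line 1: "bright shrine continues": 1+1+3 = 5
Line 2: "some antelope dives near bridge": 1+3+1+1+1 = 7
Line 3: "root like its anemone": 1+1+1+4 = 7

5–7–7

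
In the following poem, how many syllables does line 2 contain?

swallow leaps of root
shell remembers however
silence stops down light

7

Line 2: "shell remembers however": 1+3+3 = 7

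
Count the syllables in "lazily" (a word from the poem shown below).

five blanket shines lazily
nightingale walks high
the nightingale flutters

3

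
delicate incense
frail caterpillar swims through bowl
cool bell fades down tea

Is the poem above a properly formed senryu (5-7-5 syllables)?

No

Line 1: delicate (3), incense (2) → 5 ✓
Line 2: frail (1), caterpillar (4), swims (1), through (1), bowl (1) → 8 (expected 7)
Line 3: cool (1), bell (1), fades (1), down (1), tea (1) → 5 ✓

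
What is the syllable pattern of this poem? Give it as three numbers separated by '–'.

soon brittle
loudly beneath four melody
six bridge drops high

3–8–4

Line 1: soon(1) + brittle(2) = 3
Line 2: loudly(2) + beneath(2) + four(1) + melody(3) = 8
Line 3: six(1) + bridge(1) + drops(1) + high(1) = 4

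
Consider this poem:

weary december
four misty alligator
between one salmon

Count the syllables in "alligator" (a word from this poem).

4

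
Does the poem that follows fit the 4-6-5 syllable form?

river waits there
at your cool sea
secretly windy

Line 1: river (2), waits (1), there (1) → 4 ✓
Line 2: at (1), your (1), cool (1), sea (1) → 4 (expected 6)
Line 3: secretly (3), windy (2) → 5 ✓

No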